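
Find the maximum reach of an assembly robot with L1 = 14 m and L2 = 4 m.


Given: L1 = 14 m, L2 = 4 m
For a 2-link planar arm, max reach = L1 + L2 (fully extended)
Max reach = 14 + 4
Max reach = 18 m

18 m


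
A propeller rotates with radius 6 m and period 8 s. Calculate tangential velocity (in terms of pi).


Given: radius r = 6 m, period T = 8 s
Using v = 2*pi*r / T
v = 2*pi*6 / 8
v = 12*pi / 8
v = 3/2*pi m/s

3/2*pi m/s


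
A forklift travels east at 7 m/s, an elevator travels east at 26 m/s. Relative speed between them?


Given: v_A = 7 m/s east, v_B = 26 m/s east
Both move in the same direction; relative speed = |v_A - v_B|
|7 - 26| = |-19|
= 19 m/s

19 m/s


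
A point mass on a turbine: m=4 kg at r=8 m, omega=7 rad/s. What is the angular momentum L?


Given: m = 4 kg, r = 8 m, omega = 7 rad/s
For a point mass: I = m*r^2
I = 4*8^2 = 4*64 = 256
L = I*omega = 256*7
L = 1792 kg*m^2/s

1792 kg*m^2/s


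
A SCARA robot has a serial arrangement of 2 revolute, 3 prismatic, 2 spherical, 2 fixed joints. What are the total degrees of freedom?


Given: serial robot with 2 revolute, 3 prismatic, 2 spherical, 2 fixed joints
DOF contribution per joint type: revolute=1, prismatic=1, spherical=3, fixed=0
DOF = 2*1 + 3*1 + 2*3 + 2*0
DOF = 11

11


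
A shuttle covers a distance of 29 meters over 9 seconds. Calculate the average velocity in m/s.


Given: distance d = 29 m, time t = 9 s
Using v = d / t
v = 29 / 9
v = 29/9 m/s

29/9 m/s


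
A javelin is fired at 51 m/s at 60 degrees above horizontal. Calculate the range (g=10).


Given: v0 = 51 m/s, theta = 60 deg, g = 10 m/s^2
sin(2*60) = sin(120) = sqrt(3)/2
Using R = v0^2 * sin(2*theta) / g
R = 51^2 * (sqrt(3)/2) / 10
R = 2601 * sqrt(3) / 20
R = 2601/20*sqrt(3) m

2601/20*sqrt(3) m


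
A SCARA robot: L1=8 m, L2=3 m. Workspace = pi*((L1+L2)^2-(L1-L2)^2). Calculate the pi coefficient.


Given: L1 = 8, L2 = 3
(L1+L2)^2 = (11)^2 = 121
(L1-L2)^2 = (5)^2 = 25
Difference = 121 - 25 = 96
This equals 4*L1*L2 = 4*8*3 = 96
Workspace area = 96*pi

96


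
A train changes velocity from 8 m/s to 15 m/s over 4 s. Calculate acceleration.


Given: initial velocity v0 = 8 m/s, final velocity v = 15 m/s, time t = 4 s
Using a = (v - v0) / t
a = (15 - 8) / 4
a = 7 / 4
a = 7/4 m/s^2

7/4 m/s^2


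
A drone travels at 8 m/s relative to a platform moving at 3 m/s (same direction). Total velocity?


Given: object velocity = 8 m/s, platform velocity = 3 m/s (same direction)
Using classical velocity addition: v_total = v_object + v_platform
v_total = 8 + 3
v_total = 11 m/s

11 m/s


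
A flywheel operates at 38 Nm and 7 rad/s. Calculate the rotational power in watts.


Given: tau = 38 Nm, omega = 7 rad/s
Using P = tau * omega
P = 38 * 7
P = 266 W

266 W


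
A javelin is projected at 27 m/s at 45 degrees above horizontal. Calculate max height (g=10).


Given: v0 = 27 m/s, theta = 45 deg, g = 10 m/s^2
sin^2(45) = 1/2
Using H = v0^2 * sin^2(theta) / (2*g)
H = 27^2 * 1/2 / (2*10)
H = 729 * 1/2 / 20
H = 729/2 / 20
H = 729/40 m

729/40 m


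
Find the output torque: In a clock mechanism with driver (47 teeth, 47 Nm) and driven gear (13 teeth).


Given: N1 = 47, N2 = 13, T1 = 47 Nm
Using T2/T1 = N2/N1
T2 = T1 * N2 / N1
T2 = 47 * 13 / 47
T2 = 611 / 47
T2 = 13 Nm

13 Nm


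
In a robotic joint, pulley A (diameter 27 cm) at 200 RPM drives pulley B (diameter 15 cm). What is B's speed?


Given: D1 = 27 cm, w1 = 200 RPM, D2 = 15 cm
Using D1*w1 = D2*w2
w2 = D1*w1 / D2
w2 = 27*200 / 15
w2 = 5400 / 15
w2 = 360 RPM

360 RPM


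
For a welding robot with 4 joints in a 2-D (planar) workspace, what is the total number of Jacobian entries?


Given: task space dimension = 2, joints = 4
Jacobian is a 2 x 4 matrix
Total entries = rows * columns
Total = 2 * 4
Total = 8

8


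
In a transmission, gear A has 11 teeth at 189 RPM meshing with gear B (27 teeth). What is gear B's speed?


Given: N1 = 11 teeth, w1 = 189 RPM, N2 = 27 teeth
Using N1*w1 = N2*w2
w2 = N1*w1 / N2
w2 = 11*189 / 27
w2 = 2079 / 27
w2 = 77 RPM

77 RPM


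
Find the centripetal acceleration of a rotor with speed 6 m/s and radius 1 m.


Given: v = 6 m/s, r = 1 m
Using a_c = v^2 / r
a_c = 6^2 / 1
a_c = 36 / 1
a_c = 36 m/s^2

36 m/s^2


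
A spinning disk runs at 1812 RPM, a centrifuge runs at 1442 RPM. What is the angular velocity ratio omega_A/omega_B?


Given: RPM_A = 1812, RPM_B = 1442
omega = 2*pi*RPM/60, so omega_A/omega_B = RPM_A / RPM_B
omega_A/omega_B = 1812 / 1442
omega_A/omega_B = 906/721

906/721


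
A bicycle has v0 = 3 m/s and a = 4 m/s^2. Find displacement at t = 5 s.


Given: v0 = 3 m/s, a = 4 m/s^2, t = 5 s
Using s = v0*t + (1/2)*a*t^2
s = 3*5 + (1/2)*4*5^2
s = 15 + (1/2)*100
s = 15 + 50
s = 65

65 m


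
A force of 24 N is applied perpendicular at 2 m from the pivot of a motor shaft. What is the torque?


Given: F = 24 N, r = 2 m, angle = 90 deg (perpendicular)
Using tau = F * r * sin(90)
sin(90) = 1
tau = 24 * 2 * 1
tau = 48 Nm

48 Nm


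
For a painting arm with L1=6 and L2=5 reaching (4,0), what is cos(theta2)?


Given: L1 = 6, L2 = 5, target (x, y) = (4, 0)
Using cos(theta2) = (x^2 + y^2 - L1^2 - L2^2) / (2*L1*L2)
x^2 + y^2 = 4^2 + 0 = 16
L1^2 + L2^2 = 36 + 25 = 61
Numerator = 16 - 61 = -45
Denominator = 2*6*5 = 60
cos(theta2) = -45/60 = -3/4

-3/4


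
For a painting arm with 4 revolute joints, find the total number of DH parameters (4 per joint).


Given: 4 joints, 4 DH parameters per joint (d, theta, a, alpha)
Total DH parameters = number_of_joints * 4
Total = 4 * 4
Total = 16

16


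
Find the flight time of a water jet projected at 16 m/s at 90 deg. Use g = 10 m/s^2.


Given: v0 = 16 m/s, theta = 90 deg, g = 10 m/s^2
sin(90) = 1
Using T = 2*v0*sin(theta) / g
T = 2*16*1 / 10
T = 32 / 10
T = 16/5 s

16/5 s


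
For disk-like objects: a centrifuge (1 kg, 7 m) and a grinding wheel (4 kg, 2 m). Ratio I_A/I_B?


Given: M1=1 kg, R1=7 m, M2=4 kg, R2=2 m
For a disk: I = (1/2)*M*R^2, so I_A/I_B = (M1*R1^2)/(M2*R2^2)
M1*R1^2 = 1*49 = 49
M2*R2^2 = 4*4 = 16
I_A/I_B = 49/16 = 49/16

49/16


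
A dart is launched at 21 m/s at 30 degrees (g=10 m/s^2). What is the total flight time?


Given: v0 = 21 m/s, theta = 30 deg, g = 10 m/s^2
sin(30) = 1/2
Using T = 2*v0*sin(theta) / g
T = 2*21*1/2 / 10
T = 21 / 10
T = 21/10 s

21/10 s


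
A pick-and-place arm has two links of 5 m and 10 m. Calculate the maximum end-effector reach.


Given: L1 = 5 m, L2 = 10 m
For a 2-link planar arm, max reach = L1 + L2 (fully extended)
Max reach = 5 + 10
Max reach = 15 m

15 m


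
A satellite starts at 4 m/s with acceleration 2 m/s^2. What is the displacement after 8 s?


Given: v0 = 4 m/s, a = 2 m/s^2, t = 8 s
Using s = v0*t + (1/2)*a*t^2
s = 4*8 + (1/2)*2*8^2
s = 32 + (1/2)*128
s = 32 + 64
s = 96

96 m


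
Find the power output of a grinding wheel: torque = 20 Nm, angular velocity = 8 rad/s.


Given: tau = 20 Nm, omega = 8 rad/s
Using P = tau * omega
P = 20 * 8
P = 160 W

160 W


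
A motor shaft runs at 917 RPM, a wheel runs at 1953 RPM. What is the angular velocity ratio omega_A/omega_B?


Given: RPM_A = 917, RPM_B = 1953
omega = 2*pi*RPM/60, so omega_A/omega_B = RPM_A / RPM_B
omega_A/omega_B = 917 / 1953
omega_A/omega_B = 131/279

131/279


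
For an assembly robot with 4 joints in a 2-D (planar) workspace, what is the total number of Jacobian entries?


Given: task space dimension = 2, joints = 4
Jacobian is a 2 x 4 matrix
Total entries = rows * columns
Total = 2 * 4
Total = 8

8


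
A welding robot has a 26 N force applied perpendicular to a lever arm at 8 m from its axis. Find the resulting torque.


Given: F = 26 N, r = 8 m, angle = 90 deg (perpendicular)
Using tau = F * r * sin(90)
sin(90) = 1
tau = 26 * 8 * 1
tau = 208 Nm

208 Nm


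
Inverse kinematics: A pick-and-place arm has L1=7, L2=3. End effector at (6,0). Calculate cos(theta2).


Given: L1 = 7, L2 = 3, target (x, y) = (6, 0)
Using cos(theta2) = (x^2 + y^2 - L1^2 - L2^2) / (2*L1*L2)
x^2 + y^2 = 6^2 + 0 = 36
L1^2 + L2^2 = 49 + 9 = 58
Numerator = 36 - 58 = -22
Denominator = 2*7*3 = 42
cos(theta2) = -22/42 = -11/21

-11/21


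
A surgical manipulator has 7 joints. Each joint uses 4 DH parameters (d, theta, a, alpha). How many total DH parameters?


Given: 7 joints, 4 DH parameters per joint (d, theta, a, alpha)
Total DH parameters = number_of_joints * 4
Total = 7 * 4
Total = 28

28


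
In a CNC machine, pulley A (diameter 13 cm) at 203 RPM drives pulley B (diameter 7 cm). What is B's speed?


Given: D1 = 13 cm, w1 = 203 RPM, D2 = 7 cm
Using D1*w1 = D2*w2
w2 = D1*w1 / D2
w2 = 13*203 / 7
w2 = 2639 / 7
w2 = 377 RPM

377 RPM


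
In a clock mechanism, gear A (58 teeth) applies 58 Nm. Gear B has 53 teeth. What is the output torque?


Given: N1 = 58, N2 = 53, T1 = 58 Nm
Using T2/T1 = N2/N1
T2 = T1 * N2 / N1
T2 = 58 * 53 / 58
T2 = 3074 / 58
T2 = 53 Nm

53 Nm


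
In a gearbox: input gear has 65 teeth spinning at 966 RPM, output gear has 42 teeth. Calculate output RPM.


Given: N1 = 65 teeth, w1 = 966 RPM, N2 = 42 teeth
Using N1*w1 = N2*w2
w2 = N1*w1 / N2
w2 = 65*966 / 42
w2 = 62790 / 42
w2 = 1495 RPM

1495 RPM


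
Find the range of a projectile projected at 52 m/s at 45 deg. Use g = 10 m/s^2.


Given: v0 = 52 m/s, theta = 45 deg, g = 10 m/s^2
sin(2*45) = sin(90) = 1
Using R = v0^2 * sin(2*theta) / g
R = 52^2 * 1 / 10
R = 2704 / 10
R = 1352/5 m

1352/5 m


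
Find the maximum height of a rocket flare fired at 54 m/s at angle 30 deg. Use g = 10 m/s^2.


Given: v0 = 54 m/s, theta = 30 deg, g = 10 m/s^2
sin^2(30) = 1/4
Using H = v0^2 * sin^2(theta) / (2*g)
H = 54^2 * 1/4 / (2*10)
H = 2916 * 1/4 / 20
H = 729 / 20
H = 729/20 m

729/20 m


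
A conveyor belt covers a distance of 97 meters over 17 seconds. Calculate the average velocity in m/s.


Given: distance d = 97 m, time t = 17 s
Using v = d / t
v = 97 / 17
v = 97/17 m/s

97/17 m/s


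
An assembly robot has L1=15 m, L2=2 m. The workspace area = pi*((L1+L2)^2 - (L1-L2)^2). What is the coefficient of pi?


Given: L1 = 15, L2 = 2
(L1+L2)^2 = (17)^2 = 289
(L1-L2)^2 = (13)^2 = 169
Difference = 289 - 169 = 120
This equals 4*L1*L2 = 4*15*2 = 120
Workspace area = 120*pi

120


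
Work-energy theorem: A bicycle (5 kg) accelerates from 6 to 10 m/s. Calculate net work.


Given: m = 5 kg, v0 = 6 m/s, v = 10 m/s
Using W = (1/2)*m*(v^2 - v0^2)
v^2 = 10^2 = 100
v0^2 = 6^2 = 36
v^2 - v0^2 = 100 - 36 = 64
W = (1/2)*5*64 = 160 J

160 J


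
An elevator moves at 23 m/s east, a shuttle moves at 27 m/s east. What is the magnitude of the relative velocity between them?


Given: v_A = 23 m/s east, v_B = 27 m/s east
Both move in the same direction; relative speed = |v_A - v_B|
|23 - 27| = |-4|
= 4 m/s

4 m/s


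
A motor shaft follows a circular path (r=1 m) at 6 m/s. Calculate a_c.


Given: v = 6 m/s, r = 1 m
Using a_c = v^2 / r
a_c = 6^2 / 1
a_c = 36 / 1
a_c = 36 m/s^2

36 m/s^2


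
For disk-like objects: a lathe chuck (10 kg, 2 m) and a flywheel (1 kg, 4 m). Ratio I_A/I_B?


Given: M1=10 kg, R1=2 m, M2=1 kg, R2=4 m
For a disk: I = (1/2)*M*R^2, so I_A/I_B = (M1*R1^2)/(M2*R2^2)
M1*R1^2 = 10*4 = 40
M2*R2^2 = 1*16 = 16
I_A/I_B = 40/16 = 5/2

5/2


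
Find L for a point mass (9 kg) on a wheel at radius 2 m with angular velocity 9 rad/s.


Given: m = 9 kg, r = 2 m, omega = 9 rad/s
For a point mass: I = m*r^2
I = 9*2^2 = 9*4 = 36
L = I*omega = 36*9
L = 324 kg*m^2/s

324 kg*m^2/s


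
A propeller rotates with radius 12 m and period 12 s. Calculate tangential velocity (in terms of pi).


Given: radius r = 12 m, period T = 12 s
Using v = 2*pi*r / T
v = 2*pi*12 / 12
v = 24*pi / 12
v = 2*pi m/s

2*pi m/s


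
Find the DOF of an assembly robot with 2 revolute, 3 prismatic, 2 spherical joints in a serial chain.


Given: serial robot with 2 revolute, 3 prismatic, 2 spherical joints
DOF contribution per joint type: revolute=1, prismatic=1, spherical=3, fixed=0
DOF = 2*1 + 3*1 + 2*3
DOF = 11

11


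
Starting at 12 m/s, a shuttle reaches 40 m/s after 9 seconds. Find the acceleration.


Given: initial velocity v0 = 12 m/s, final velocity v = 40 m/s, time t = 9 s
Using a = (v - v0) / t
a = (40 - 12) / 9
a = 28 / 9
a = 28/9 m/s^2

28/9 m/s^2


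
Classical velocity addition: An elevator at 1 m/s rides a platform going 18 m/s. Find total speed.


Given: object velocity = 1 m/s, platform velocity = 18 m/s (same direction)
Using classical velocity addition: v_total = v_object + v_platform
v_total = 1 + 18
v_total = 19 m/s

19 m/s


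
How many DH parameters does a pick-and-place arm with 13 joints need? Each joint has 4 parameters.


Given: 13 joints, 4 DH parameters per joint (d, theta, a, alpha)
Total DH parameters = number_of_joints * 4
Total = 13 * 4
Total = 52

52


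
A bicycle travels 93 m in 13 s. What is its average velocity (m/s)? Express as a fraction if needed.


Given: distance d = 93 m, time t = 13 s
Using v = d / t
v = 93 / 13
v = 93/13 m/s

93/13 m/s


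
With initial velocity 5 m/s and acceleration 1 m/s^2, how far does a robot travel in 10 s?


Given: v0 = 5 m/s, a = 1 m/s^2, t = 10 s
Using s = v0*t + (1/2)*a*t^2
s = 5*10 + (1/2)*1*10^2
s = 50 + (1/2)*100
s = 50 + 50
s = 100

100 m


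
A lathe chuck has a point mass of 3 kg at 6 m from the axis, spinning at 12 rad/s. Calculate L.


Given: m = 3 kg, r = 6 m, omega = 12 rad/s
For a point mass: I = m*r^2
I = 3*6^2 = 3*36 = 108
L = I*omega = 108*12
L = 1296 kg*m^2/s

1296 kg*m^2/s


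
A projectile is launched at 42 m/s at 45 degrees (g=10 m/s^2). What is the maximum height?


Given: v0 = 42 m/s, theta = 45 deg, g = 10 m/s^2
sin^2(45) = 1/2
Using H = v0^2 * sin^2(theta) / (2*g)
H = 42^2 * 1/2 / (2*10)
H = 1764 * 1/2 / 20
H = 882 / 20
H = 441/10 m

441/10 m


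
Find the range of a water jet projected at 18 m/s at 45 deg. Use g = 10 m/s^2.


Given: v0 = 18 m/s, theta = 45 deg, g = 10 m/s^2
sin(2*45) = sin(90) = 1
Using R = v0^2 * sin(2*theta) / g
R = 18^2 * 1 / 10
R = 324 / 10
R = 162/5 m

162/5 m


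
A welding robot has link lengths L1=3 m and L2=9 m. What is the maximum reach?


Given: L1 = 3 m, L2 = 9 m
For a 2-link planar arm, max reach = L1 + L2 (fully extended)
Max reach = 3 + 9
Max reach = 12 m

12 m


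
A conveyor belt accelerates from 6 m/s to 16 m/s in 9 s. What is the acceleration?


Given: initial velocity v0 = 6 m/s, final velocity v = 16 m/s, time t = 9 s
Using a = (v - v0) / t
a = (16 - 6) / 9
a = 10 / 9
a = 10/9 m/s^2

10/9 m/s^2


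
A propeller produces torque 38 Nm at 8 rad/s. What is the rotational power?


Given: tau = 38 Nm, omega = 8 rad/s
Using P = tau * omega
P = 38 * 8
P = 304 W

304 W


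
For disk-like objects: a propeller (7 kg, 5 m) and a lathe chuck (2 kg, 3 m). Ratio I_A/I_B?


Given: M1=7 kg, R1=5 m, M2=2 kg, R2=3 m
For a disk: I = (1/2)*M*R^2, so I_A/I_B = (M1*R1^2)/(M2*R2^2)
M1*R1^2 = 7*25 = 175
M2*R2^2 = 2*9 = 18
I_A/I_B = 175/18 = 175/18

175/18


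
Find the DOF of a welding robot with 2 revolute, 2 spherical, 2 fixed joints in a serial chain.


Given: serial robot with 2 revolute, 2 spherical, 2 fixed joints
DOF contribution per joint type: revolute=1, prismatic=1, spherical=3, fixed=0
DOF = 2*1 + 2*3 + 2*0
DOF = 8

8


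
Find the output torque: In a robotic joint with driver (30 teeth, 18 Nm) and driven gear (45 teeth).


Given: N1 = 30, N2 = 45, T1 = 18 Nm
Using T2/T1 = N2/N1
T2 = T1 * N2 / N1
T2 = 18 * 45 / 30
T2 = 810 / 30
T2 = 27 Nm

27 Nm


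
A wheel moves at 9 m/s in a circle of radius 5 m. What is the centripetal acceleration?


Given: v = 9 m/s, r = 5 m
Using a_c = v^2 / r
a_c = 9^2 / 5
a_c = 81 / 5
a_c = 81/5 m/s^2

81/5 m/s^2


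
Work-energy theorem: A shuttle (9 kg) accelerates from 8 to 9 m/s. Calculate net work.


Given: m = 9 kg, v0 = 8 m/s, v = 9 m/s
Using W = (1/2)*m*(v^2 - v0^2)
v^2 = 9^2 = 81
v0^2 = 8^2 = 64
v^2 - v0^2 = 81 - 64 = 17
W = (1/2)*9*17 = 153/2 J

153/2 J


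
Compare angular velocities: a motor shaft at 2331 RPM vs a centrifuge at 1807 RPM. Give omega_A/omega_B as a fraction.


Given: RPM_A = 2331, RPM_B = 1807
omega = 2*pi*RPM/60, so omega_A/omega_B = RPM_A / RPM_B
omega_A/omega_B = 2331 / 1807
omega_A/omega_B = 2331/1807

2331/1807


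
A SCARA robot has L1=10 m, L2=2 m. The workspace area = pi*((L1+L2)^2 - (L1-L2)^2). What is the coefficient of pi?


Given: L1 = 10, L2 = 2
(L1+L2)^2 = (12)^2 = 144
(L1-L2)^2 = (8)^2 = 64
Difference = 144 - 64 = 80
This equals 4*L1*L2 = 4*10*2 = 80
Workspace area = 80*pi

80


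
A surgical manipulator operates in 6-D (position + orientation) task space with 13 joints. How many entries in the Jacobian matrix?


Given: task space dimension = 6, joints = 13
Jacobian is a 6 x 13 matrix
Total entries = rows * columns
Total = 6 * 13
Total = 78

78


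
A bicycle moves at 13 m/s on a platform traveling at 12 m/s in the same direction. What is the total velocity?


Given: object velocity = 13 m/s, platform velocity = 12 m/s (same direction)
Using classical velocity addition: v_total = v_object + v_platform
v_total = 13 + 12
v_total = 25 m/s

25 m/s


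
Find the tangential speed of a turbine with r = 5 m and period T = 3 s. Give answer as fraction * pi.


Given: radius r = 5 m, period T = 3 s
Using v = 2*pi*r / T
v = 2*pi*5 / 3
v = 10*pi / 3
v = 10/3*pi m/s

10/3*pi m/s


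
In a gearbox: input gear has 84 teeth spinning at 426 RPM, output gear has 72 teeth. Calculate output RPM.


Given: N1 = 84 teeth, w1 = 426 RPM, N2 = 72 teeth
Using N1*w1 = N2*w2
w2 = N1*w1 / N2
w2 = 84*426 / 72
w2 = 35784 / 72
w2 = 497 RPM

497 RPM


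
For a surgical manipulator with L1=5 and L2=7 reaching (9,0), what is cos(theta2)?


Given: L1 = 5, L2 = 7, target (x, y) = (9, 0)
Using cos(theta2) = (x^2 + y^2 - L1^2 - L2^2) / (2*L1*L2)
x^2 + y^2 = 9^2 + 0 = 81
L1^2 + L2^2 = 25 + 49 = 74
Numerator = 81 - 74 = 7
Denominator = 2*5*7 = 70
cos(theta2) = 7/70 = 1/10

1/10


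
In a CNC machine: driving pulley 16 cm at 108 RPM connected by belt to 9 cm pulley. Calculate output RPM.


Given: D1 = 16 cm, w1 = 108 RPM, D2 = 9 cm
Using D1*w1 = D2*w2
w2 = D1*w1 / D2
w2 = 16*108 / 9
w2 = 1728 / 9
w2 = 192 RPM

192 RPM


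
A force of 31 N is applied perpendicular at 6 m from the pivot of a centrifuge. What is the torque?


Given: F = 31 N, r = 6 m, angle = 90 deg (perpendicular)
Using tau = F * r * sin(90)
sin(90) = 1
tau = 31 * 6 * 1
tau = 186 Nm

186 Nm


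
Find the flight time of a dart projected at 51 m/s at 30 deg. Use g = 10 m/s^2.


Given: v0 = 51 m/s, theta = 30 deg, g = 10 m/s^2
sin(30) = 1/2
Using T = 2*v0*sin(theta) / g
T = 2*51*1/2 / 10
T = 51 / 10
T = 51/10 s

51/10 s


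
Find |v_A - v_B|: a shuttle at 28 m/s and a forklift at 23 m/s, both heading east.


Given: v_A = 28 m/s east, v_B = 23 m/s east
Both move in the same direction; relative speed = |v_A - v_B|
|28 - 23| = |5|
= 5 m/s

5 m/s


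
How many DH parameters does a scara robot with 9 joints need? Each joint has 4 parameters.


Given: 9 joints, 4 DH parameters per joint (d, theta, a, alpha)
Total DH parameters = number_of_joints * 4
Total = 9 * 4
Total = 36

36


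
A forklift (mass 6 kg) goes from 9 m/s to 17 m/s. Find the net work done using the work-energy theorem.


Given: m = 6 kg, v0 = 9 m/s, v = 17 m/s
Using W = (1/2)*m*(v^2 - v0^2)
v^2 = 17^2 = 289
v0^2 = 9^2 = 81
v^2 - v0^2 = 289 - 81 = 208
W = (1/2)*6*208 = 624 J

624 J


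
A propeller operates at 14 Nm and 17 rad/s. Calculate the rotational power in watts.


Given: tau = 14 Nm, omega = 17 rad/s
Using P = tau * omega
P = 14 * 17
P = 238 W

238 W


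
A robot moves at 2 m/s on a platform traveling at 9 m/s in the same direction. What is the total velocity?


Given: object velocity = 2 m/s, platform velocity = 9 m/s (same direction)
Using classical velocity addition: v_total = v_object + v_platform
v_total = 2 + 9
v_total = 11 m/s

11 m/s


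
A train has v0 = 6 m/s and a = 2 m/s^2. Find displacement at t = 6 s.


Given: v0 = 6 m/s, a = 2 m/s^2, t = 6 s
Using s = v0*t + (1/2)*a*t^2
s = 6*6 + (1/2)*2*6^2
s = 36 + (1/2)*72
s = 36 + 36
s = 72

72 m


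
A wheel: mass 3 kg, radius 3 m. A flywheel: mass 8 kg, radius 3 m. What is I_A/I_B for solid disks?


Given: M1=3 kg, R1=3 m, M2=8 kg, R2=3 m
For a disk: I = (1/2)*M*R^2, so I_A/I_B = (M1*R1^2)/(M2*R2^2)
M1*R1^2 = 3*9 = 27
M2*R2^2 = 8*9 = 72
I_A/I_B = 27/72 = 3/8

3/8


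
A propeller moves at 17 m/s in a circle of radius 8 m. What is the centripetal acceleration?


Given: v = 17 m/s, r = 8 m
Using a_c = v^2 / r
a_c = 17^2 / 8
a_c = 289 / 8
a_c = 289/8 m/s^2

289/8 m/s^2


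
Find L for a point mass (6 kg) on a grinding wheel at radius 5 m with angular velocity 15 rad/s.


Given: m = 6 kg, r = 5 m, omega = 15 rad/s
For a point mass: I = m*r^2
I = 6*5^2 = 6*25 = 150
L = I*omega = 150*15
L = 2250 kg*m^2/s

2250 kg*m^2/s


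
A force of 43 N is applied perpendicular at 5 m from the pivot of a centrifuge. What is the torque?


Given: F = 43 N, r = 5 m, angle = 90 deg (perpendicular)
Using tau = F * r * sin(90)
sin(90) = 1
tau = 43 * 5 * 1
tau = 215 Nm

215 Nm


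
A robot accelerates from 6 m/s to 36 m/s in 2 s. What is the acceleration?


Given: initial velocity v0 = 6 m/s, final velocity v = 36 m/s, time t = 2 s
Using a = (v - v0) / t
a = (36 - 6) / 2
a = 30 / 2
a = 15 m/s^2

15 m/s^2


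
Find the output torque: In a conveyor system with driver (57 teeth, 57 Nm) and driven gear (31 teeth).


Given: N1 = 57, N2 = 31, T1 = 57 Nm
Using T2/T1 = N2/N1
T2 = T1 * N2 / N1
T2 = 57 * 31 / 57
T2 = 1767 / 57
T2 = 31 Nm

31 Nm


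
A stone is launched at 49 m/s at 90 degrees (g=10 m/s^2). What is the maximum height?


Given: v0 = 49 m/s, theta = 90 deg, g = 10 m/s^2
sin^2(90) = 1
Using H = v0^2 * sin^2(theta) / (2*g)
H = 49^2 * 1 / (2*10)
H = 2401 * 1 / 20
H = 2401 / 20
H = 2401/20 m

2401/20 m


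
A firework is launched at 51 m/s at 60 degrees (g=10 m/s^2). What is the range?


Given: v0 = 51 m/s, theta = 60 deg, g = 10 m/s^2
sin(2*60) = sin(120) = sqrt(3)/2
Using R = v0^2 * sin(2*theta) / g
R = 51^2 * (sqrt(3)/2) / 10
R = 2601 * sqrt(3) / 20
R = 2601/20*sqrt(3) m

2601/20*sqrt(3) m


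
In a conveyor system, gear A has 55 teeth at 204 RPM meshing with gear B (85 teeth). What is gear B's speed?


Given: N1 = 55 teeth, w1 = 204 RPM, N2 = 85 teeth
Using N1*w1 = N2*w2
w2 = N1*w1 / N2
w2 = 55*204 / 85
w2 = 11220 / 85
w2 = 132 RPM

132 RPM


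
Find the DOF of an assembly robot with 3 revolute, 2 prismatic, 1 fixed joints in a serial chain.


Given: serial robot with 3 revolute, 2 prismatic, 1 fixed joints
DOF contribution per joint type: revolute=1, prismatic=1, spherical=3, fixed=0
DOF = 3*1 + 2*1 + 1*0
DOF = 5

5


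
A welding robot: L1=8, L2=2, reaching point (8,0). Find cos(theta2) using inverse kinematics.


Given: L1 = 8, L2 = 2, target (x, y) = (8, 0)
Using cos(theta2) = (x^2 + y^2 - L1^2 - L2^2) / (2*L1*L2)
x^2 + y^2 = 8^2 + 0 = 64
L1^2 + L2^2 = 64 + 4 = 68
Numerator = 64 - 68 = -4
Denominator = 2*8*2 = 32
cos(theta2) = -4/32 = -1/8

-1/8


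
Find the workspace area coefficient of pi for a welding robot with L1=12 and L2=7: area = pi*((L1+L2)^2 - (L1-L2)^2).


Given: L1 = 12, L2 = 7
(L1+L2)^2 = (19)^2 = 361
(L1-L2)^2 = (5)^2 = 25
Difference = 361 - 25 = 336
This equals 4*L1*L2 = 4*12*7 = 336
Workspace area = 336*pi

336


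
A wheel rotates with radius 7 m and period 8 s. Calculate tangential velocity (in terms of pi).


Given: radius r = 7 m, period T = 8 s
Using v = 2*pi*r / T
v = 2*pi*7 / 8
v = 14*pi / 8
v = 7/4*pi m/s

7/4*pi m/s


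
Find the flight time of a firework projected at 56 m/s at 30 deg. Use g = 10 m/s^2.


Given: v0 = 56 m/s, theta = 30 deg, g = 10 m/s^2
sin(30) = 1/2
Using T = 2*v0*sin(theta) / g
T = 2*56*1/2 / 10
T = 56 / 10
T = 28/5 s

28/5 s


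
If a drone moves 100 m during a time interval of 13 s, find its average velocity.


Given: distance d = 100 m, time t = 13 s
Using v = d / t
v = 100 / 13
v = 100/13 m/s

100/13 m/s


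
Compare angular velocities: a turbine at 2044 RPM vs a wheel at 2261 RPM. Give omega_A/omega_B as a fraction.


Given: RPM_A = 2044, RPM_B = 2261
omega = 2*pi*RPM/60, so omega_A/omega_B = RPM_A / RPM_B
omega_A/omega_B = 2044 / 2261
omega_A/omega_B = 292/323

292/323


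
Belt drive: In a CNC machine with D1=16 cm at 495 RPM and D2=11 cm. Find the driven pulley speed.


Given: D1 = 16 cm, w1 = 495 RPM, D2 = 11 cm
Using D1*w1 = D2*w2
w2 = D1*w1 / D2
w2 = 16*495 / 11
w2 = 7920 / 11
w2 = 720 RPM

720 RPM


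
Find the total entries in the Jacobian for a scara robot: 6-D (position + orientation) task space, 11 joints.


Given: task space dimension = 6, joints = 11
Jacobian is a 6 x 11 matrix
Total entries = rows * columns
Total = 6 * 11
Total = 66

66


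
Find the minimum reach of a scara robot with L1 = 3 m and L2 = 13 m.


Given: L1 = 3 m, L2 = 13 m
For a 2-link planar arm, min reach = |L1 - L2| (second link folded back)
Min reach = |3 - 13|
Min reach = 10 m

10 m


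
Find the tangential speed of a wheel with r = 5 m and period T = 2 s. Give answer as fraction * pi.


Given: radius r = 5 m, period T = 2 s
Using v = 2*pi*r / T
v = 2*pi*5 / 2
v = 10*pi / 2
v = 5*pi m/s

5*pi m/s


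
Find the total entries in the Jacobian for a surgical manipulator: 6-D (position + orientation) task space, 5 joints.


Given: task space dimension = 6, joints = 5
Jacobian is a 6 x 5 matrix
Total entries = rows * columns
Total = 6 * 5
Total = 30

30


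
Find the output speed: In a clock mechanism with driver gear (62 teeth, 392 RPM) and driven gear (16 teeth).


Given: N1 = 62 teeth, w1 = 392 RPM, N2 = 16 teeth
Using N1*w1 = N2*w2
w2 = N1*w1 / N2
w2 = 62*392 / 16
w2 = 24304 / 16
w2 = 1519 RPM

1519 RPM


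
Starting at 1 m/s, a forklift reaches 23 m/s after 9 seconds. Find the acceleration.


Given: initial velocity v0 = 1 m/s, final velocity v = 23 m/s, time t = 9 s
Using a = (v - v0) / t
a = (23 - 1) / 9
a = 22 / 9
a = 22/9 m/s^2

22/9 m/s^2


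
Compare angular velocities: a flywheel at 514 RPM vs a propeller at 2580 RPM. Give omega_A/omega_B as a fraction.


Given: RPM_A = 514, RPM_B = 2580
omega = 2*pi*RPM/60, so omega_A/omega_B = RPM_A / RPM_B
omega_A/omega_B = 514 / 2580
omega_A/omega_B = 257/1290

257/1290


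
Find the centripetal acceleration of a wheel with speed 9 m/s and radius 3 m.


Given: v = 9 m/s, r = 3 m
Using a_c = v^2 / r
a_c = 9^2 / 3
a_c = 81 / 3
a_c = 27 m/s^2

27 m/s^2


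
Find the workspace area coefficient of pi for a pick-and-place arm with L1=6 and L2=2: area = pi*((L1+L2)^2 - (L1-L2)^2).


Given: L1 = 6, L2 = 2
(L1+L2)^2 = (8)^2 = 64
(L1-L2)^2 = (4)^2 = 16
Difference = 64 - 16 = 48
This equals 4*L1*L2 = 4*6*2 = 48
Workspace area = 48*pi

48


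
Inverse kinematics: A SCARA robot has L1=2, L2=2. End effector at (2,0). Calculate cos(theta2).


Given: L1 = 2, L2 = 2, target (x, y) = (2, 0)
Using cos(theta2) = (x^2 + y^2 - L1^2 - L2^2) / (2*L1*L2)
x^2 + y^2 = 2^2 + 0 = 4
L1^2 + L2^2 = 4 + 4 = 8
Numerator = 4 - 8 = -4
Denominator = 2*2*2 = 8
cos(theta2) = -4/8 = -1/2

-1/2


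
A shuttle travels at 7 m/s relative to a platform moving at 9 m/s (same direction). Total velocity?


Given: object velocity = 7 m/s, platform velocity = 9 m/s (same direction)
Using classical velocity addition: v_total = v_object + v_platform
v_total = 7 + 9
v_total = 16 m/s

16 m/s


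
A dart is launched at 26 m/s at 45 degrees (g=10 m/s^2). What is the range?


Given: v0 = 26 m/s, theta = 45 deg, g = 10 m/s^2
sin(2*45) = sin(90) = 1
Using R = v0^2 * sin(2*theta) / g
R = 26^2 * 1 / 10
R = 676 / 10
R = 338/5 m

338/5 m


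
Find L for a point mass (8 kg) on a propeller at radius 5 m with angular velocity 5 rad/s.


Given: m = 8 kg, r = 5 m, omega = 5 rad/s
For a point mass: I = m*r^2
I = 8*5^2 = 8*25 = 200
L = I*omega = 200*5
L = 1000 kg*m^2/s

1000 kg*m^2/s


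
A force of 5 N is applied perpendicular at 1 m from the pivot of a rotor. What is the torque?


Given: F = 5 N, r = 1 m, angle = 90 deg (perpendicular)
Using tau = F * r * sin(90)
sin(90) = 1
tau = 5 * 1 * 1
tau = 5 Nm

5 Nm


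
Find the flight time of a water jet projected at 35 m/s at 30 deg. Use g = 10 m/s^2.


Given: v0 = 35 m/s, theta = 30 deg, g = 10 m/s^2
sin(30) = 1/2
Using T = 2*v0*sin(theta) / g
T = 2*35*1/2 / 10
T = 35 / 10
T = 7/2 s

7/2 s


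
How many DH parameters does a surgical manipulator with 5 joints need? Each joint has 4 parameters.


Given: 5 joints, 4 DH parameters per joint (d, theta, a, alpha)
Total DH parameters = number_of_joints * 4
Total = 5 * 4
Total = 20

20


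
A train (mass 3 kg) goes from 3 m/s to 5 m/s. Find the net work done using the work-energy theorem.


Given: m = 3 kg, v0 = 3 m/s, v = 5 m/s
Using W = (1/2)*m*(v^2 - v0^2)
v^2 = 5^2 = 25
v0^2 = 3^2 = 9
v^2 - v0^2 = 25 - 9 = 16
W = (1/2)*3*16 = 24 J

24 J


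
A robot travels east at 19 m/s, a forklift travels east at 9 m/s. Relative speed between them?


Given: v_A = 19 m/s east, v_B = 9 m/s east
Both move in the same direction; relative speed = |v_A - v_B|
|19 - 9| = |10|
= 10 m/s

10 m/s


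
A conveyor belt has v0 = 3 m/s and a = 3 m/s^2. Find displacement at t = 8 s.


Given: v0 = 3 m/s, a = 3 m/s^2, t = 8 s
Using s = v0*t + (1/2)*a*t^2
s = 3*8 + (1/2)*3*8^2
s = 24 + (1/2)*192
s = 24 + 96
s = 120

120 m


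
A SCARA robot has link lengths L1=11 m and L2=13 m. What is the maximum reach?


Given: L1 = 11 m, L2 = 13 m
For a 2-link planar arm, max reach = L1 + L2 (fully extended)
Max reach = 11 + 13
Max reach = 24 m

24 m


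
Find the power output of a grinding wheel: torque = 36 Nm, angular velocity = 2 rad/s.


Given: tau = 36 Nm, omega = 2 rad/s
Using P = tau * omega
P = 36 * 2
P = 72 W

72 W


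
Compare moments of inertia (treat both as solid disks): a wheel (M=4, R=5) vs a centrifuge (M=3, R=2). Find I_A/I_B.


Given: M1=4 kg, R1=5 m, M2=3 kg, R2=2 m
For a disk: I = (1/2)*M*R^2, so I_A/I_B = (M1*R1^2)/(M2*R2^2)
M1*R1^2 = 4*25 = 100
M2*R2^2 = 3*4 = 12
I_A/I_B = 100/12 = 25/3

25/3


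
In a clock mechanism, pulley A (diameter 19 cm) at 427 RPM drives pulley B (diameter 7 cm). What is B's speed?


Given: D1 = 19 cm, w1 = 427 RPM, D2 = 7 cm
Using D1*w1 = D2*w2
w2 = D1*w1 / D2
w2 = 19*427 / 7
w2 = 8113 / 7
w2 = 1159 RPM

1159 RPM


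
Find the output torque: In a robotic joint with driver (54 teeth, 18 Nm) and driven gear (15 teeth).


Given: N1 = 54, N2 = 15, T1 = 18 Nm
Using T2/T1 = N2/N1
T2 = T1 * N2 / N1
T2 = 18 * 15 / 54
T2 = 270 / 54
T2 = 5 Nm

5 Nm


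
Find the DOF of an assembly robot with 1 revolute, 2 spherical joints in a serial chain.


Given: serial robot with 1 revolute, 2 spherical joints
DOF contribution per joint type: revolute=1, prismatic=1, spherical=3, fixed=0
DOF = 1*1 + 2*3
DOF = 7

7


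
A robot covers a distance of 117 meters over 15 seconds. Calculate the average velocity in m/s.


Given: distance d = 117 m, time t = 15 s
Using v = d / t
v = 117 / 15
v = 39/5 m/s

39/5 m/s


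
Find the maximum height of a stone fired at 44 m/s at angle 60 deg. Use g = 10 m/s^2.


Given: v0 = 44 m/s, theta = 60 deg, g = 10 m/s^2
sin^2(60) = 3/4
Using H = v0^2 * sin^2(theta) / (2*g)
H = 44^2 * 3/4 / (2*10)
H = 1936 * 3/4 / 20
H = 1452 / 20
H = 363/5 m

363/5 m


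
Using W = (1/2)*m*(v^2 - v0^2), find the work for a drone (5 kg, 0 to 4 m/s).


Given: m = 5 kg, v0 = 0 m/s, v = 4 m/s
Using W = (1/2)*m*(v^2 - v0^2)
v^2 = 4^2 = 16
v0^2 = 0^2 = 0
v^2 - v0^2 = 16 - 0 = 16
W = (1/2)*5*16 = 40 J

40 J


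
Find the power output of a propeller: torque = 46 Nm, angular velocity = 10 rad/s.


Given: tau = 46 Nm, omega = 10 rad/s
Using P = tau * omega
P = 46 * 10
P = 460 W

460 W


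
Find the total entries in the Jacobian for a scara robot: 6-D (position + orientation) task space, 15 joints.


Given: task space dimension = 6, joints = 15
Jacobian is a 6 x 15 matrix
Total entries = rows * columns
Total = 6 * 15
Total = 90

90


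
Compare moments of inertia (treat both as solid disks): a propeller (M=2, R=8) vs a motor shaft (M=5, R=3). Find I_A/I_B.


Given: M1=2 kg, R1=8 m, M2=5 kg, R2=3 m
For a disk: I = (1/2)*M*R^2, so I_A/I_B = (M1*R1^2)/(M2*R2^2)
M1*R1^2 = 2*64 = 128
M2*R2^2 = 5*9 = 45
I_A/I_B = 128/45 = 128/45

128/45


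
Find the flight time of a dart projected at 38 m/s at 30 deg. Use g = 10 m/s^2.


Given: v0 = 38 m/s, theta = 30 deg, g = 10 m/s^2
sin(30) = 1/2
Using T = 2*v0*sin(theta) / g
T = 2*38*1/2 / 10
T = 38 / 10
T = 19/5 s

19/5 s


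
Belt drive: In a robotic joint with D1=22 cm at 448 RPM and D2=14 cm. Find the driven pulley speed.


Given: D1 = 22 cm, w1 = 448 RPM, D2 = 14 cm
Using D1*w1 = D2*w2
w2 = D1*w1 / D2
w2 = 22*448 / 14
w2 = 9856 / 14
w2 = 704 RPM

704 RPM


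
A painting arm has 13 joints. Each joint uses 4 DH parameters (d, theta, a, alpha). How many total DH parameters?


Given: 13 joints, 4 DH parameters per joint (d, theta, a, alpha)
Total DH parameters = number_of_joints * 4
Total = 13 * 4
Total = 52

52


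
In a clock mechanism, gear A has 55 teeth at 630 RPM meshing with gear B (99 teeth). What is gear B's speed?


Given: N1 = 55 teeth, w1 = 630 RPM, N2 = 99 teeth
Using N1*w1 = N2*w2
w2 = N1*w1 / N2
w2 = 55*630 / 99
w2 = 34650 / 99
w2 = 350 RPM

350 RPM


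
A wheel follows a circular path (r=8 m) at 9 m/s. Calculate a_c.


Given: v = 9 m/s, r = 8 m
Using a_c = v^2 / r
a_c = 9^2 / 8
a_c = 81 / 8
a_c = 81/8 m/s^2

81/8 m/s^2


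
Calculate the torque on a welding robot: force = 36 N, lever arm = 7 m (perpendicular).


Given: F = 36 N, r = 7 m, angle = 90 deg (perpendicular)
Using tau = F * r * sin(90)
sin(90) = 1
tau = 36 * 7 * 1
tau = 252 Nm

252 Nm


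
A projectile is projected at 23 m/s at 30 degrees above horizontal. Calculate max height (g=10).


Given: v0 = 23 m/s, theta = 30 deg, g = 10 m/s^2
sin^2(30) = 1/4
Using H = v0^2 * sin^2(theta) / (2*g)
H = 23^2 * 1/4 / (2*10)
H = 529 * 1/4 / 20
H = 529/4 / 20
H = 529/80 m

529/80 m


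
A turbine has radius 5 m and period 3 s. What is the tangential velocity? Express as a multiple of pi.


Given: radius r = 5 m, period T = 3 s
Using v = 2*pi*r / T
v = 2*pi*5 / 3
v = 10*pi / 3
v = 10/3*pi m/s

10/3*pi m/s


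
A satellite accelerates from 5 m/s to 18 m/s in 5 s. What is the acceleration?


Given: initial velocity v0 = 5 m/s, final velocity v = 18 m/s, time t = 5 s
Using a = (v - v0) / t
a = (18 - 5) / 5
a = 13 / 5
a = 13/5 m/s^2

13/5 m/s^2


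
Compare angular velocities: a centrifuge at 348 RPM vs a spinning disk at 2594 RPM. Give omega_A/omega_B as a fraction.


Given: RPM_A = 348, RPM_B = 2594
omega = 2*pi*RPM/60, so omega_A/omega_B = RPM_A / RPM_B
omega_A/omega_B = 348 / 2594
omega_A/omega_B = 174/1297

174/1297


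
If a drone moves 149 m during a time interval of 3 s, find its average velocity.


Given: distance d = 149 m, time t = 3 s
Using v = d / t
v = 149 / 3
v = 149/3 m/s

149/3 m/s


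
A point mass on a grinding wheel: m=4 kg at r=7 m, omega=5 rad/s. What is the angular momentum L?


Given: m = 4 kg, r = 7 m, omega = 5 rad/s
For a point mass: I = m*r^2
I = 4*7^2 = 4*49 = 196
L = I*omega = 196*5
L = 980 kg*m^2/s

980 kg*m^2/s


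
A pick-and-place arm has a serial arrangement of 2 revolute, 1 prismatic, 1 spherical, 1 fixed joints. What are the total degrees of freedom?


Given: serial robot with 2 revolute, 1 prismatic, 1 spherical, 1 fixed joints
DOF contribution per joint type: revolute=1, prismatic=1, spherical=3, fixed=0
DOF = 2*1 + 1*1 + 1*3 + 1*0
DOF = 6

6


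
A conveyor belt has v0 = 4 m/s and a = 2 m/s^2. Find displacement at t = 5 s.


Given: v0 = 4 m/s, a = 2 m/s^2, t = 5 s
Using s = v0*t + (1/2)*a*t^2
s = 4*5 + (1/2)*2*5^2
s = 20 + (1/2)*50
s = 20 + 25
s = 45

45 m


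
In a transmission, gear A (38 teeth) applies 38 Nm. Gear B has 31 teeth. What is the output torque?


Given: N1 = 38, N2 = 31, T1 = 38 Nm
Using T2/T1 = N2/N1
T2 = T1 * N2 / N1
T2 = 38 * 31 / 38
T2 = 1178 / 38
T2 = 31 Nm

31 Nm


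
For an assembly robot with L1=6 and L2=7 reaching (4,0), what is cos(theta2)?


Given: L1 = 6, L2 = 7, target (x, y) = (4, 0)
Using cos(theta2) = (x^2 + y^2 - L1^2 - L2^2) / (2*L1*L2)
x^2 + y^2 = 4^2 + 0 = 16
L1^2 + L2^2 = 36 + 49 = 85
Numerator = 16 - 85 = -69
Denominator = 2*6*7 = 84
cos(theta2) = -69/84 = -23/28

-23/28


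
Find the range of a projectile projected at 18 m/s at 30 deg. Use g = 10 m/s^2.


Given: v0 = 18 m/s, theta = 30 deg, g = 10 m/s^2
sin(2*30) = sin(60) = sqrt(3)/2
Using R = v0^2 * sin(2*theta) / g
R = 18^2 * (sqrt(3)/2) / 10
R = 324 * sqrt(3) / 20
R = 81/5*sqrt(3) m

81/5*sqrt(3) m


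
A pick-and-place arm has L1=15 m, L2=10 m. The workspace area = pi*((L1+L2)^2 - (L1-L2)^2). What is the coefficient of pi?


Given: L1 = 15, L2 = 10
(L1+L2)^2 = (25)^2 = 625
(L1-L2)^2 = (5)^2 = 25
Difference = 625 - 25 = 600
This equals 4*L1*L2 = 4*15*10 = 600
Workspace area = 600*pi

600


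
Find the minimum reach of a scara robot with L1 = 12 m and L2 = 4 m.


Given: L1 = 12 m, L2 = 4 m
For a 2-link planar arm, min reach = |L1 - L2| (second link folded back)
Min reach = |12 - 4|
Min reach = 8 m

8 m


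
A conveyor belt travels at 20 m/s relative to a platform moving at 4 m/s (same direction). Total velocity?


Given: object velocity = 20 m/s, platform velocity = 4 m/s (same direction)
Using classical velocity addition: v_total = v_object + v_platform
v_total = 20 + 4
v_total = 24 m/s

24 m/s


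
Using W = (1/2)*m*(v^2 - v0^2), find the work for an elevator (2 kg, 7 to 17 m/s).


Given: m = 2 kg, v0 = 7 m/s, v = 17 m/s
Using W = (1/2)*m*(v^2 - v0^2)
v^2 = 17^2 = 289
v0^2 = 7^2 = 49
v^2 - v0^2 = 289 - 49 = 240
W = (1/2)*2*240 = 240 J

240 J


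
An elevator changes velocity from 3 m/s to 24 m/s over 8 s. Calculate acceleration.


Given: initial velocity v0 = 3 m/s, final velocity v = 24 m/s, time t = 8 s
Using a = (v - v0) / t
a = (24 - 3) / 8
a = 21 / 8
a = 21/8 m/s^2

21/8 m/s^2


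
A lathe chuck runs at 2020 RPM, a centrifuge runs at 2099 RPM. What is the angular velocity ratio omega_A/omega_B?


Given: RPM_A = 2020, RPM_B = 2099
omega = 2*pi*RPM/60, so omega_A/omega_B = RPM_A / RPM_B
omega_A/omega_B = 2020 / 2099
omega_A/omega_B = 2020/2099

2020/2099


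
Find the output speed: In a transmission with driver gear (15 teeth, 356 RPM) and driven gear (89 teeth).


Given: N1 = 15 teeth, w1 = 356 RPM, N2 = 89 teeth
Using N1*w1 = N2*w2
w2 = N1*w1 / N2
w2 = 15*356 / 89
w2 = 5340 / 89
w2 = 60 RPM

60 RPM


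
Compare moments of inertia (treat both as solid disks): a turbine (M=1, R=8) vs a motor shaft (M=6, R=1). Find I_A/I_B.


Given: M1=1 kg, R1=8 m, M2=6 kg, R2=1 m
For a disk: I = (1/2)*M*R^2, so I_A/I_B = (M1*R1^2)/(M2*R2^2)
M1*R1^2 = 1*64 = 64
M2*R2^2 = 6*1 = 6
I_A/I_B = 64/6 = 32/3

32/3


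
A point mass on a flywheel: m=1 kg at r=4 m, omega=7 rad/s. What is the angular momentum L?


Given: m = 1 kg, r = 4 m, omega = 7 rad/s
For a point mass: I = m*r^2
I = 1*4^2 = 1*16 = 16
L = I*omega = 16*7
L = 112 kg*m^2/s

112 kg*m^2/s


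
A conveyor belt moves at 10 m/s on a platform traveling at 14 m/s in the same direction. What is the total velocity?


Given: object velocity = 10 m/s, platform velocity = 14 m/s (same direction)
Using classical velocity addition: v_total = v_object + v_platform
v_total = 10 + 14
v_total = 24 m/s

24 m/s


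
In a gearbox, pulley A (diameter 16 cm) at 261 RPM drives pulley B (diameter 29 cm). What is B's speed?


Given: D1 = 16 cm, w1 = 261 RPM, D2 = 29 cm
Using D1*w1 = D2*w2
w2 = D1*w1 / D2
w2 = 16*261 / 29
w2 = 4176 / 29
w2 = 144 RPM

144 RPM


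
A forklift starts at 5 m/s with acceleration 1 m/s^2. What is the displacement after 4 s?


Given: v0 = 5 m/s, a = 1 m/s^2, t = 4 s
Using s = v0*t + (1/2)*a*t^2
s = 5*4 + (1/2)*1*4^2
s = 20 + (1/2)*16
s = 20 + 8
s = 28

28 m
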